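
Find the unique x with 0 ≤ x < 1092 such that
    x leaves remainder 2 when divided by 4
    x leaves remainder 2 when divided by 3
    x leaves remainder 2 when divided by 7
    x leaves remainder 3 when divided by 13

926

Combine the congruences pairwise.
From x ≡ 2 (mod 4) write x = 2 + 4t. Substituting into x ≡ 2 (mod 3) gives 4t ≡ 0 (mod 3), and since 1⁻¹ ≡ 1 (mod 3), t ≡ 0. Hence x ≡ 2 + 4·0 = 2 (mod 12).
From x ≡ 2 (mod 12) write x = 2 + 12t. Substituting into x ≡ 2 (mod 7) gives 12t ≡ 0 (mod 7), and since 5⁻¹ ≡ 3 (mod 7), t ≡ 0. Hence x ≡ 2 + 12·0 = 2 (mod 84).
From x ≡ 2 (mod 84) write x = 2 + 84t. Substituting into x ≡ 3 (mod 13) gives 84t ≡ 1 (mod 13), and since 6⁻¹ ≡ 11 (mod 13), t ≡ 11. Hence x ≡ 2 + 84·11 = 926 (mod 1092).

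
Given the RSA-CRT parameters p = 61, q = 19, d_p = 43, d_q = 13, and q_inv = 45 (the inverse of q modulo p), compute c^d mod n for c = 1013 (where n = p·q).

23

m₁ = c^(d_p) mod p: c ≡ 37 (mod 61), and 37^43 mod 61 = 23.
m₂ = c^(d_q) mod q: c ≡ 6 (mod 19), and 6^13 mod 19 = 4.
h = q_inv·(m₁ − m₂) mod p = 45·(23 − 4) mod 61 = 1.
m = m₂ + h·q = 4 + 1·19 = 23.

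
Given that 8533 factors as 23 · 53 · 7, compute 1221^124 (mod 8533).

4953

Mod 23: 1221 ≡ 2; by Fermat, exponent reduces to 124 mod 22 = 14; 2^14 ≡ 8 (mod 23).
Mod 53: 1221 ≡ 2; by Fermat, exponent reduces to 124 mod 52 = 20; 2^20 ≡ 24 (mod 53).
Mod 7: 1221 ≡ 3; by Fermat, exponent reduces to 124 mod 6 = 4; 3^4 ≡ 4 (mod 7).
Combine by CRT: x ≡ 8 (mod 23), x ≡ 24 (mod 53), x ≡ 4 (mod 7) ⇒ x ≡ 4953 (mod 8533).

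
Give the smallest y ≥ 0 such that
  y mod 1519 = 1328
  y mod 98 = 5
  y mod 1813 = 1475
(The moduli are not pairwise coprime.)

84873

gcd(1519, 98) = 49 and 49 | (5 − 1328), so the pair is consistent; merging gives y ≡ 2847 (mod 3038), where 3038 = lcm(1519, 98).
gcd(3038, 1813) = 49 and 49 | (1475 − 2847), so the pair is consistent; merging gives y ≡ 84873 (mod 112406), where 112406 = lcm(3038, 1813).
The solution is unique modulo lcm(1519, 98, 1813) = 112406.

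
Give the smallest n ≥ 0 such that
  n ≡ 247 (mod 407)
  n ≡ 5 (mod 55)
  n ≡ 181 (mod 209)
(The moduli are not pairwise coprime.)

Combine the congruences pairwise.
gcd(407, 55) = 11 and 11 | (5 − 247), so the pair is consistent; merging gives n ≡ 1875 (mod 2035), where 2035 = lcm(407, 55).
gcd(2035, 209) = 11 and 11 | (181 − 1875), so the pair is consistent; merging gives n ≡ 18155 (mod 38665), where 38665 = lcm(2035, 209).
The solution is unique modulo lcm(407, 55, 209) = 38665.

18155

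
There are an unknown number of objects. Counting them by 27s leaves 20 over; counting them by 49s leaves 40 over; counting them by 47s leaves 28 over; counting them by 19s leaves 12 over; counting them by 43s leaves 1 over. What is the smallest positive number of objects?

14395799

The moduli are pairwise coprime; M = 27·49·47·19·43 = 50801877.
M/27 = 1881551; 1881551 ≡ 2 (mod 27); 2·14 ≡ 1, so inverse 14.
M/49 = 1036773; 1036773 ≡ 31 (mod 49); 31·19 ≡ 1, so inverse 19.
M/47 = 1080891; 1080891 ≡ 32 (mod 47); 32·25 ≡ 1, so inverse 25.
M/19 = 2673783; 2673783 ≡ 8 (mod 19); 8·12 ≡ 1, so inverse 12.
M/43 = 1181439; 1181439 ≡ 14 (mod 43); 14·40 ≡ 1, so inverse 40.
N ≡ 20·1881551·14 + 40·1036773·19 + 28·1080891·25 + 12·2673783·12 + 1·1181439·40 = 2503687772.
2503687772 mod 50801877 = 14395799.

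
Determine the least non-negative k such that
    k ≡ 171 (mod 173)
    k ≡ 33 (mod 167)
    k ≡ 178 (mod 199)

4792098

From k ≡ 171 (mod 173) write k = 171 + 173t. Substituting into k ≡ 33 (mod 167) gives 173t ≡ 29 (mod 167), and since 6⁻¹ ≡ 28 (mod 167), t ≡ 144. Hence k ≡ 171 + 173·144 = 25083 (mod 28891).
From k ≡ 25083 (mod 28891) write k = 25083 + 28891t. Substituting into k ≡ 178 (mod 199) gives 28891t ≡ 169 (mod 199), and since 36⁻¹ ≡ 94 (mod 199), t ≡ 165. Hence k ≡ 25083 + 28891·165 = 4792098 (mod 5749309).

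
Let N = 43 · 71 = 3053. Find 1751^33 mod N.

914

Mod 43: 1751 ≡ 31; 31^33 ≡ 11 (mod 43).
Mod 71: 1751 ≡ 47; 47^33 ≡ 62 (mod 71).
Combine by CRT: x ≡ 11 (mod 43), x ≡ 62 (mod 71) ⇒ x ≡ 914 (mod 3053).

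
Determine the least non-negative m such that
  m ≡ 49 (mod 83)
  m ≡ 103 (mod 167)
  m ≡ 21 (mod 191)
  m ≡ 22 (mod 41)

From m ≡ 49 (mod 83) write m = 49 + 83t. Substituting into m ≡ 103 (mod 167) gives 83t ≡ 54 (mod 167), and since 83⁻¹ ≡ 165 (mod 167), t ≡ 59. Hence m ≡ 49 + 83·59 = 4946 (mod 13861).
From m ≡ 4946 (mod 13861) write m = 4946 + 13861t. Substituting into m ≡ 21 (mod 191) gives 13861t ≡ 41 (mod 191), and since 109⁻¹ ≡ 184 (mod 191), t ≡ 95. Hence m ≡ 4946 + 13861·95 = 1321741 (mod 2647451).
From m ≡ 1321741 (mod 2647451) write m = 1321741 + 2647451t. Substituting into m ≡ 22 (mod 41) gives 2647451t ≡ 39 (mod 41), and since 40⁻¹ ≡ 40 (mod 41), t ≡ 2. Hence m ≡ 1321741 + 2647451·2 = 6616643 (mod 108545491).

6616643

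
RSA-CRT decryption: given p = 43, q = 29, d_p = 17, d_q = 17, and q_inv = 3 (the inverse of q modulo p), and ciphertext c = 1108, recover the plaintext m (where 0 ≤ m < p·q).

593

m₁ = c^(d_p) mod p: c ≡ 33 (mod 43), and 33^17 mod 43 = 34.
m₂ = c^(d_q) mod q: c ≡ 6 (mod 29), and 6^17 mod 29 = 13.
h = q_inv·(m₁ − m₂) mod p = 3·(34 − 13) mod 43 = 20.
m = m₂ + h·q = 13 + 20·29 = 593.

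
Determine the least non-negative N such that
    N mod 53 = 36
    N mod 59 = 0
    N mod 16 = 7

The moduli are pairwise coprime; M = 53·59·16 = 50032.
M/53 = 944; 944 ≡ 43 (mod 53); 43·37 ≡ 1, so inverse 37.
M/59 = 848; 848 ≡ 22 (mod 59); 22·51 ≡ 1, so inverse 51.
M/16 = 3127; 3127 ≡ 7 (mod 16); 7·7 ≡ 1, so inverse 7.
N ≡ 36·944·37 + 0·848·51 + 7·3127·7 = 1410631.
1410631 mod 50032 = 9735.

9735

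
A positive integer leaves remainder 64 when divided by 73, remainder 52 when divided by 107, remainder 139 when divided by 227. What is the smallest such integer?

4225

Combine the congruences pairwise.
From x ≡ 64 (mod 73) write x = 64 + 73t. Substituting into x ≡ 52 (mod 107) gives 73t ≡ 95 (mod 107), and since 73⁻¹ ≡ 22 (mod 107), t ≡ 57. Hence x ≡ 64 + 73·57 = 4225 (mod 7811).
From x ≡ 4225 (mod 7811) write x = 4225 + 7811t. Substituting into x ≡ 139 (mod 227) gives 7811t ≡ 0 (mod 227), and since 93⁻¹ ≡ 83 (mod 227), t ≡ 0. Hence x ≡ 4225 + 7811·0 = 4225 (mod 1773097).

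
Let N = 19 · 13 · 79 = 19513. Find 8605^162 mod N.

10869

Mod 19: 8605 ≡ 17; since 18 | 162, by Fermat 17^162 ≡ 1 (mod 19).
Mod 13: 8605 ≡ 12; by Fermat, exponent reduces to 162 mod 12 = 6; 12^6 ≡ 1 (mod 13).
Mod 79: 8605 ≡ 73; by Fermat, exponent reduces to 162 mod 78 = 6; 73^6 ≡ 46 (mod 79).
Combine by CRT: x ≡ 1 (mod 19), x ≡ 1 (mod 13), x ≡ 46 (mod 79) ⇒ x ≡ 10869 (mod 19513).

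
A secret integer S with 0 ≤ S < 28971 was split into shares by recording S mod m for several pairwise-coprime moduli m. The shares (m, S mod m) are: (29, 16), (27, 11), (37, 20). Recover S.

The moduli are pairwise coprime; N = 29·27·37 = 28971.
N/29 = 999; 999 ≡ 13 (mod 29); 13·9 ≡ 1, so inverse 9.
N/27 = 1073; 1073 ≡ 20 (mod 27); 20·23 ≡ 1, so inverse 23.
N/37 = 783; 783 ≡ 6 (mod 37); 6·31 ≡ 1, so inverse 31.
S ≡ 16·999·9 + 11·1073·23 + 20·783·31 = 900785.
900785 mod 28971 = 2684.

2684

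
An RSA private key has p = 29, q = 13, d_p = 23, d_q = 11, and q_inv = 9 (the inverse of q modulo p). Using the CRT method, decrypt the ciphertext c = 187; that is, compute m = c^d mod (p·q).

m₁ = c^(d_p) mod p: c ≡ 13 (mod 29), and 13^23 mod 29 = 5.
m₂ = c^(d_q) mod q: c ≡ 5 (mod 13), and 5^11 mod 13 = 8.
h = q_inv·(m₁ − m₂) mod p = 9·(5 − 8) mod 29 = 2.
m = m₂ + h·q = 8 + 2·13 = 34.

34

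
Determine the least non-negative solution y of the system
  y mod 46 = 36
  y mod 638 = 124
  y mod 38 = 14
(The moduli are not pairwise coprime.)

151330

gcd(46, 638) = 2 and 2 | (124 − 36), so the pair is consistent; merging gives y ≡ 4590 (mod 14674), where 14674 = lcm(46, 638).
gcd(14674, 38) = 2 and 2 | (14 − 4590), so the pair is consistent; merging gives y ≡ 151330 (mod 278806), where 278806 = lcm(14674, 38).
The solution is unique modulo lcm(46, 638, 38) = 278806.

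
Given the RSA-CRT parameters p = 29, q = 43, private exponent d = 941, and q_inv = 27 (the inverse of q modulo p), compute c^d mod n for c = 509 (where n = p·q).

1167

d_p = d mod (p−1) = 941 mod 28 = 17; d_q = d mod (q−1) = 17.
m₁ = c^(d_p) mod p: c ≡ 16 (mod 29), and 16^17 mod 29 = 7.
m₂ = c^(d_q) mod q: c ≡ 36 (mod 43), and 36^17 mod 43 = 6.
h = q_inv·(m₁ − m₂) mod p = 27·(7 − 6) mod 29 = 27.
m = m₂ + h·q = 6 + 27·43 = 1167.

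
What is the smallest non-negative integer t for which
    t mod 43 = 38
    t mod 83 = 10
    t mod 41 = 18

78943

The moduli are pairwise coprime; N = 43·83·41 = 146329.
N/43 = 3403; 3403 ≡ 6 (mod 43); 6·36 ≡ 1, so inverse 36.
N/83 = 1763; 1763 ≡ 20 (mod 83); 20·54 ≡ 1, so inverse 54.
N/41 = 3569; 3569 ≡ 2 (mod 41); 2·21 ≡ 1, so inverse 21.
t ≡ 38·3403·36 + 10·1763·54 + 18·3569·21 = 6956406.
6956406 mod 146329 = 78943.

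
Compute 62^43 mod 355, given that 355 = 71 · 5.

153

Mod 71: 62 ≡ 62; 62^43 ≡ 11 (mod 71).
Mod 5: 62 ≡ 2; by Fermat, exponent reduces to 43 mod 4 = 3; 2^3 ≡ 3 (mod 5).
Combine by CRT: x ≡ 11 (mod 71), x ≡ 3 (mod 5) ⇒ x ≡ 153 (mod 355).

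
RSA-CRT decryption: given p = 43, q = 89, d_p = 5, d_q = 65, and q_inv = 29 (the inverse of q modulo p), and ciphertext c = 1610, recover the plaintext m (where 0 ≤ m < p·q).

m₁ = c^(d_p) mod p: c ≡ 19 (mod 43), and 19^5 mod 43 = 30.
m₂ = c^(d_q) mod q: c ≡ 8 (mod 89), and 8^65 mod 89 = 78.
h = q_inv·(m₁ − m₂) mod p = 29·(30 − 78) mod 43 = 27.
m = m₂ + h·q = 78 + 27·89 = 2481.

2481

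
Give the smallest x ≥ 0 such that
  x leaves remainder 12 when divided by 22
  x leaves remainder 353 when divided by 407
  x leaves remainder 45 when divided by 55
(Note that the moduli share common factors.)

760

gcd(22, 407) = 11 and 11 | (353 − 12), so the pair is consistent; merging gives x ≡ 760 (mod 814), where 814 = lcm(22, 407).
gcd(814, 55) = 11 and 11 | (45 − 760), so the pair is consistent; merging gives x ≡ 760 (mod 4070), where 4070 = lcm(814, 55).
The solution is unique modulo lcm(22, 407, 55) = 4070.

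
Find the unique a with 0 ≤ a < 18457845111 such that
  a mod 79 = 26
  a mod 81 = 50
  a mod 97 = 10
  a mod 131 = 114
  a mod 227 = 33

13038774251

The moduli are pairwise coprime; N = 79·81·97·131·227 = 18457845111.
N/79 = 233643609; 233643609 ≡ 3 (mod 79); 3·53 ≡ 1, so inverse 53.
N/81 = 227874631; 227874631 ≡ 4 (mod 81); 4·61 ≡ 1, so inverse 61.
N/97 = 190287063; 190287063 ≡ 29 (mod 97); 29·87 ≡ 1, so inverse 87.
N/131 = 140899581; 140899581 ≡ 42 (mod 131); 42·78 ≡ 1, so inverse 78.
N/227 = 81312093; 81312093 ≡ 12 (mod 227); 12·19 ≡ 1, so inverse 19.
a ≡ 26·233643609·53 + 50·227874631·61 + 10·190287063·87 + 114·140899581·78 + 33·81312093·19 = 2486390019125.
2486390019125 mod 18457845111 = 13038774251.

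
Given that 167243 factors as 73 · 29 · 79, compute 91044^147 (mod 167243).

Mod 73: 91044 ≡ 13; by Fermat, exponent reduces to 147 mod 72 = 3; 13^3 ≡ 7 (mod 73).
Mod 29: 91044 ≡ 13; by Fermat, exponent reduces to 147 mod 28 = 7; 13^7 ≡ 28 (mod 29).
Mod 79: 91044 ≡ 36; by Fermat, exponent reduces to 147 mod 78 = 69; 36^69 ≡ 10 (mod 79).
Combine by CRT: x ≡ 7 (mod 73), x ≡ 28 (mod 29), x ≡ 10 (mod 79) ⇒ x ≡ 147029 (mod 167243).

147029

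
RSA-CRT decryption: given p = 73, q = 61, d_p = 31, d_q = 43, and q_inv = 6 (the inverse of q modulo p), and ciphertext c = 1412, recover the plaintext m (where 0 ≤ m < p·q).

m₁ = c^(d_p) mod p: c ≡ 25 (mod 73), and 25^31 mod 73 = 19.
m₂ = c^(d_q) mod q: c ≡ 9 (mod 61), and 9^43 mod 61 = 58.
h = q_inv·(m₁ − m₂) mod p = 6·(19 − 58) mod 73 = 58.
m = m₂ + h·q = 58 + 58·61 = 3596.

3596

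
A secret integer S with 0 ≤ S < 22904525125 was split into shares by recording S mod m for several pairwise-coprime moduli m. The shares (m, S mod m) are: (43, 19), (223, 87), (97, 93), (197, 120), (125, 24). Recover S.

16102254524

The moduli are pairwise coprime; N = 43·223·97·197·125 = 22904525125.
N/43 = 532663375; 532663375 ≡ 15 (mod 43); 15·23 ≡ 1, so inverse 23.
N/223 = 102710875; 102710875 ≡ 197 (mod 223); 197·60 ≡ 1, so inverse 60.
N/97 = 236129125; 236129125 ≡ 85 (mod 97); 85·8 ≡ 1, so inverse 8.
N/197 = 116266625; 116266625 ≡ 180 (mod 197); 180·139 ≡ 1, so inverse 139.
N/125 = 183236201; 183236201 ≡ 76 (mod 125); 76·51 ≡ 1, so inverse 51.
S ≡ 19·532663375·23 + 87·102710875·60 + 93·236129125·8 + 120·116266625·139 + 24·183236201·51 = 3108213146399.
3108213146399 mod 22904525125 = 16102254524.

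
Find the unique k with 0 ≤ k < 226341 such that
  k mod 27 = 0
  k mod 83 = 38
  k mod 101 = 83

213597

The moduli are pairwise coprime; N = 27·83·101 = 226341.
N/27 = 8383; 8383 ≡ 13 (mod 27); 13·25 ≡ 1, so inverse 25.
N/83 = 2727; 2727 ≡ 71 (mod 83); 71·76 ≡ 1, so inverse 76.
N/101 = 2241; 2241 ≡ 19 (mod 101); 19·16 ≡ 1, so inverse 16.
k ≡ 0·8383·25 + 38·2727·76 + 83·2241·16 = 10851624.
10851624 mod 226341 = 213597.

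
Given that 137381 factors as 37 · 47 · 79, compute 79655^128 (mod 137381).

Mod 37: 79655 ≡ 31; by Fermat, exponent reduces to 128 mod 36 = 20; 31^20 ≡ 1 (mod 37).
Mod 47: 79655 ≡ 37; by Fermat, exponent reduces to 128 mod 46 = 36; 37^36 ≡ 9 (mod 47).
Mod 79: 79655 ≡ 23; by Fermat, exponent reduces to 128 mod 78 = 50; 23^50 ≡ 55 (mod 79).
Combine by CRT: x ≡ 1 (mod 37), x ≡ 9 (mod 47), x ≡ 55 (mod 79) ⇒ x ≡ 35447 (mod 137381).

35447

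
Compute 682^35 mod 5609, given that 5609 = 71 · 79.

Mod 71: 682 ≡ 43; 43^35 ≡ 1 (mod 71).
Mod 79: 682 ≡ 50; 50^35 ≡ 13 (mod 79).
Combine by CRT: x ≡ 1 (mod 71), x ≡ 13 (mod 79) ⇒ x ≡ 2699 (mod 5609).

2699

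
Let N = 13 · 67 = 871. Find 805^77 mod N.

805

Mod 13: 805 ≡ 12; by Fermat, exponent reduces to 77 mod 12 = 5; 12^5 ≡ 12 (mod 13).
Mod 67: 805 ≡ 1; by Fermat, exponent reduces to 77 mod 66 = 11; 1^11 ≡ 1 (mod 67).
Combine by CRT: x ≡ 12 (mod 13), x ≡ 1 (mod 67) ⇒ x ≡ 805 (mod 871).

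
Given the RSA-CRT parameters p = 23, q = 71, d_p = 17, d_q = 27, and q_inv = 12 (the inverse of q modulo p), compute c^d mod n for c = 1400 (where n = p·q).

m₁ = c^(d_p) mod p: c ≡ 20 (mod 23), and 20^17 mod 23 = 7.
m₂ = c^(d_q) mod q: c ≡ 51 (mod 71), and 51^27 mod 71 = 39.
h = q_inv·(m₁ − m₂) mod p = 12·(7 − 39) mod 23 = 7.
m = m₂ + h·q = 39 + 7·71 = 536.

536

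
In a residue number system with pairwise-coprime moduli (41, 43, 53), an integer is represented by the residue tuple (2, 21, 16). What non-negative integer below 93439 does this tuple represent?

60436

The moduli are pairwise coprime; N = 41·43·53 = 93439.
N/41 = 2279; 2279 ≡ 24 (mod 41); 24·12 ≡ 1, so inverse 12.
N/43 = 2173; 2173 ≡ 23 (mod 43); 23·15 ≡ 1, so inverse 15.
N/53 = 1763; 1763 ≡ 14 (mod 53); 14·19 ≡ 1, so inverse 19.
x ≡ 2·2279·12 + 21·2173·15 + 16·1763·19 = 1275143.
1275143 mod 93439 = 60436.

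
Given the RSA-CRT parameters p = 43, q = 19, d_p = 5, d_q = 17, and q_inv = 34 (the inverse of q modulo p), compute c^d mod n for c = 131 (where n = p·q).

m₁ = c^(d_p) mod p: c ≡ 2 (mod 43), and 2^5 mod 43 = 32.
m₂ = c^(d_q) mod q: c ≡ 17 (mod 19), and 17^17 mod 19 = 9.
h = q_inv·(m₁ − m₂) mod p = 34·(32 − 9) mod 43 = 8.
m = m₂ + h·q = 9 + 8·19 = 161.

161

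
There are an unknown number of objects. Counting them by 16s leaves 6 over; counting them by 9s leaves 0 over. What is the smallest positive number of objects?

From N ≡ 6 (mod 16) write N = 6 + 16t. Substituting into N ≡ 0 (mod 9) gives 16t ≡ 3 (mod 9), and since 7⁻¹ ≡ 4 (mod 9), t ≡ 3. Hence N ≡ 6 + 16·3 = 54 (mod 144).

54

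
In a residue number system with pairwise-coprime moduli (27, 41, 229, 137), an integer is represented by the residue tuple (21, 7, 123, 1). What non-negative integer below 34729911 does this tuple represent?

25087989

The moduli are pairwise coprime; N = 27·41·229·137 = 34729911.
N/27 = 1286293; 1286293 ≡ 13 (mod 27); 13·25 ≡ 1, so inverse 25.
N/41 = 847071; 847071 ≡ 11 (mod 41); 11·15 ≡ 1, so inverse 15.
N/229 = 151659; 151659 ≡ 61 (mod 229); 61·214 ≡ 1, so inverse 214.
N/137 = 253503; 253503 ≡ 53 (mod 137); 53·106 ≡ 1, so inverse 106.
x ≡ 21·1286293·25 + 7·847071·15 + 123·151659·214 + 1·253503·106 = 4783085796.
4783085796 mod 34729911 = 25087989.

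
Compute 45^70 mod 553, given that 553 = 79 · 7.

Mod 79: 45 ≡ 45; 45^70 ≡ 13 (mod 79).
Mod 7: 45 ≡ 3; by Fermat, exponent reduces to 70 mod 6 = 4; 3^4 ≡ 4 (mod 7).
Combine by CRT: x ≡ 13 (mod 79), x ≡ 4 (mod 7) ⇒ x ≡ 487 (mod 553).

487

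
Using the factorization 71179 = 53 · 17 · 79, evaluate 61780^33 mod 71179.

Mod 53: 61780 ≡ 35; 35^33 ≡ 19 (mod 53).
Mod 17: 61780 ≡ 2; by Fermat, exponent reduces to 33 mod 16 = 1; 2^1 ≡ 2 (mod 17).
Mod 79: 61780 ≡ 2; 2^33 ≡ 21 (mod 79).
Combine by CRT: x ≡ 19 (mod 53), x ≡ 2 (mod 17), x ≡ 21 (mod 79) ⇒ x ≡ 4524 (mod 71179).

4524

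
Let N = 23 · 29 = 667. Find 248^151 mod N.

Mod 23: 248 ≡ 18; by Fermat, exponent reduces to 151 mod 22 = 19; 18^19 ≡ 16 (mod 23).
Mod 29: 248 ≡ 16; by Fermat, exponent reduces to 151 mod 28 = 11; 16^11 ≡ 25 (mod 29).
Combine by CRT: x ≡ 16 (mod 23), x ≡ 25 (mod 29) ⇒ x ≡ 315 (mod 667).

315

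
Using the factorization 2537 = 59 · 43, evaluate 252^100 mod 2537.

307

Mod 59: 252 ≡ 16; by Fermat, exponent reduces to 100 mod 58 = 42; 16^42 ≡ 12 (mod 59).
Mod 43: 252 ≡ 37; by Fermat, exponent reduces to 100 mod 42 = 16; 37^16 ≡ 6 (mod 43).
Combine by CRT: x ≡ 12 (mod 59), x ≡ 6 (mod 43) ⇒ x ≡ 307 (mod 2537).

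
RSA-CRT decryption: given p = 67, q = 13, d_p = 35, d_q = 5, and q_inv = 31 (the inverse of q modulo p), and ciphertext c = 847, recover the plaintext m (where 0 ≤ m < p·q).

630

m₁ = c^(d_p) mod p: c ≡ 43 (mod 67), and 43^35 mod 67 = 27.
m₂ = c^(d_q) mod q: c ≡ 2 (mod 13), and 2^5 mod 13 = 6.
h = q_inv·(m₁ − m₂) mod p = 31·(27 − 6) mod 67 = 48.
m = m₂ + h·q = 6 + 48·13 = 630.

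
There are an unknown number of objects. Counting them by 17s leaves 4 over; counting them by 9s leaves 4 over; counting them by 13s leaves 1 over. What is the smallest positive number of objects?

157

The moduli are pairwise coprime; M = 17·9·13 = 1989.
M/17 = 117; 117 ≡ 15 (mod 17); 15·8 ≡ 1, so inverse 8.
M/9 = 221; 221 ≡ 5 (mod 9); 5·2 ≡ 1, so inverse 2.
M/13 = 153; 153 ≡ 10 (mod 13); 10·4 ≡ 1, so inverse 4.
N ≡ 4·117·8 + 4·221·2 + 1·153·4 = 6124.
6124 mod 1989 = 157.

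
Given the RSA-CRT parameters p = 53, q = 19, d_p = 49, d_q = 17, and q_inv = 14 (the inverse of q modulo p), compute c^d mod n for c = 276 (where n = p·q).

m₁ = c^(d_p) mod p: c ≡ 11 (mod 53), and 11^49 mod 53 = 9.
m₂ = c^(d_q) mod q: c ≡ 10 (mod 19), and 10^17 mod 19 = 2.
h = q_inv·(m₁ − m₂) mod p = 14·(9 − 2) mod 53 = 45.
m = m₂ + h·q = 2 + 45·19 = 857.

857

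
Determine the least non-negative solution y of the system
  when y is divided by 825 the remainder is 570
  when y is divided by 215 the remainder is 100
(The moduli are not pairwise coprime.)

gcd(825, 215) = 5 and 5 | (100 − 570), so the pair is consistent; merging gives y ≡ 31920 (mod 35475), where 35475 = lcm(825, 215).
The solution is unique modulo lcm(825, 215) = 35475.

31920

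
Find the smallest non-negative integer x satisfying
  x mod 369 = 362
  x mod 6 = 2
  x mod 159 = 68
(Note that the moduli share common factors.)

35048

gcd(369, 6) = 3 and 3 | (2 − 362), so the pair is consistent; merging gives x ≡ 362 (mod 738), where 738 = lcm(369, 6).
gcd(738, 159) = 3 and 3 | (68 − 362), so the pair is consistent; merging gives x ≡ 35048 (mod 39114), where 39114 = lcm(738, 159).
The solution is unique modulo lcm(369, 6, 159) = 39114.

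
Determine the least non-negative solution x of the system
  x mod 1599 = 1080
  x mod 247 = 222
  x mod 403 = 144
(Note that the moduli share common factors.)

gcd(1599, 247) = 13 and 13 | (222 − 1080), so the pair is consistent; merging gives x ≡ 29862 (mod 30381), where 30381 = lcm(1599, 247).
gcd(30381, 403) = 13 and 13 | (144 − 29862), so the pair is consistent; merging gives x ≡ 364053 (mod 941811), where 941811 = lcm(30381, 403).
The solution is unique modulo lcm(1599, 247, 403) = 941811.

364053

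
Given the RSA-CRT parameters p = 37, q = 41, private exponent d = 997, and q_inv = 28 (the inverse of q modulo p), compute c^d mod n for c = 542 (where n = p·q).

624

d_p = d mod (p−1) = 997 mod 36 = 25; d_q = d mod (q−1) = 37.
m₁ = c^(d_p) mod p: c ≡ 24 (mod 37), and 24^25 mod 37 = 32.
m₂ = c^(d_q) mod q: c ≡ 9 (mod 41), and 9^37 mod 41 = 9.
h = q_inv·(m₁ − m₂) mod p = 28·(32 − 9) mod 37 = 15.
m = m₂ + h·q = 9 + 15·41 = 624.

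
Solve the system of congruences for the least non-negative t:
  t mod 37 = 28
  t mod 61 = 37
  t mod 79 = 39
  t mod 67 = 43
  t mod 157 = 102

109441662

The moduli are pairwise coprime; N = 37·61·79·67·157 = 1875569257.
N/37 = 50691061; 50691061 ≡ 25 (mod 37); 25·3 ≡ 1, so inverse 3.
N/61 = 30747037; 30747037 ≡ 48 (mod 61); 48·14 ≡ 1, so inverse 14.
N/79 = 23741383; 23741383 ≡ 66 (mod 79); 66·6 ≡ 1, so inverse 6.
N/67 = 27993571; 27993571 ≡ 33 (mod 67); 33·65 ≡ 1, so inverse 65.
N/157 = 11946301; 11946301 ≡ 14 (mod 157); 14·101 ≡ 1, so inverse 101.
t ≡ 28·50691061·3 + 37·30747037·14 + 39·23741383·6 + 43·27993571·65 + 102·11946301·101 = 227053321759.
227053321759 mod 1875569257 = 109441662.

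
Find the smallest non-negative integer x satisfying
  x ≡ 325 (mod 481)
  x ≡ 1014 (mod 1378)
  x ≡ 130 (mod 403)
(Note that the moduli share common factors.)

841594

Combine the congruences pairwise.
gcd(481, 1378) = 13 and 13 | (1014 − 325), so the pair is consistent; merging gives x ≡ 25818 (mod 50986), where 50986 = lcm(481, 1378).
gcd(50986, 403) = 13 and 13 | (130 − 25818), so the pair is consistent; merging gives x ≡ 841594 (mod 1580566), where 1580566 = lcm(50986, 403).
The solution is unique modulo lcm(481, 1378, 403) = 1580566.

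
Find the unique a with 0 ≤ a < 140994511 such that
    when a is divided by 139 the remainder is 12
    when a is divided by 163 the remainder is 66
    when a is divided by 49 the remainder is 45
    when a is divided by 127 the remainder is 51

129048307

The moduli are pairwise coprime; N = 139·163·49·127 = 140994511.
N/139 = 1014349; 1014349 ≡ 66 (mod 139); 66·99 ≡ 1, so inverse 99.
N/163 = 864997; 864997 ≡ 119 (mod 163); 119·100 ≡ 1, so inverse 100.
N/49 = 2877439; 2877439 ≡ 12 (mod 49); 12·45 ≡ 1, so inverse 45.
N/127 = 1110193; 1110193 ≡ 86 (mod 127); 86·96 ≡ 1, so inverse 96.
a ≡ 12·1014349·99 + 66·864997·100 + 45·2877439·45 + 51·1110193·96 = 18176345715.
18176345715 mod 140994511 = 129048307.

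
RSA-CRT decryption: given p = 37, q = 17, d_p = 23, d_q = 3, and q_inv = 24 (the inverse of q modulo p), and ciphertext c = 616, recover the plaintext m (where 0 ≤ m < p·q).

m₁ = c^(d_p) mod p: c ≡ 24 (mod 37), and 24^23 mod 37 = 35.
m₂ = c^(d_q) mod q: c ≡ 4 (mod 17), and 4^3 mod 17 = 13.
h = q_inv·(m₁ − m₂) mod p = 24·(35 − 13) mod 37 = 10.
m = m₂ + h·q = 13 + 10·17 = 183.

183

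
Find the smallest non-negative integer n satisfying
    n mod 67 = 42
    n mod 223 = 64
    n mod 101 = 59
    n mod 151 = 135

47392693

From n ≡ 42 (mod 67) write n = 42 + 67t. Substituting into n ≡ 64 (mod 223) gives 67t ≡ 22 (mod 223), and since 67⁻¹ ≡ 10 (mod 223), t ≡ 220. Hence n ≡ 42 + 67·220 = 14782 (mod 14941).
From n ≡ 14782 (mod 14941) write n = 14782 + 14941t. Substituting into n ≡ 59 (mod 101) gives 14941t ≡ 23 (mod 101), and since 94⁻¹ ≡ 72 (mod 101), t ≡ 40. Hence n ≡ 14782 + 14941·40 = 612422 (mod 1509041).
From n ≡ 612422 (mod 1509041) write n = 612422 + 1509041t. Substituting into n ≡ 135 (mod 151) gives 1509041t ≡ 18 (mod 151), and since 98⁻¹ ≡ 94 (mod 151), t ≡ 31. Hence n ≡ 612422 + 1509041·31 = 47392693 (mod 227865191).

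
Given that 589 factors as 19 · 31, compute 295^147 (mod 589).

Mod 19: 295 ≡ 10; by Fermat, exponent reduces to 147 mod 18 = 3; 10^3 ≡ 12 (mod 19).
Mod 31: 295 ≡ 16; by Fermat, exponent reduces to 147 mod 30 = 27; 16^27 ≡ 8 (mod 31).
Combine by CRT: x ≡ 12 (mod 19), x ≡ 8 (mod 31) ⇒ x ≡ 411 (mod 589).

411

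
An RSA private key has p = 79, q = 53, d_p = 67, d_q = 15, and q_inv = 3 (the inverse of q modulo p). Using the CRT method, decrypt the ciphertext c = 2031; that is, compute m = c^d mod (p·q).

135

m₁ = c^(d_p) mod p: c ≡ 56 (mod 79), and 56^67 mod 79 = 56.
m₂ = c^(d_q) mod q: c ≡ 17 (mod 53), and 17^15 mod 53 = 29.
h = q_inv·(m₁ − m₂) mod p = 3·(56 − 29) mod 79 = 2.
m = m₂ + h·q = 29 + 2·53 = 135.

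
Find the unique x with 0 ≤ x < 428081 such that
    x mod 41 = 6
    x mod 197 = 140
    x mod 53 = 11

The moduli are pairwise coprime; N = 41·197·53 = 428081.
N/41 = 10441; 10441 ≡ 27 (mod 41); 27·38 ≡ 1, so inverse 38.
N/197 = 2173; 2173 ≡ 6 (mod 197); 6·33 ≡ 1, so inverse 33.
N/53 = 8077; 8077 ≡ 21 (mod 53); 21·48 ≡ 1, so inverse 48.
x ≡ 6·10441·38 + 140·2173·33 + 11·8077·48 = 16684464.
16684464 mod 428081 = 417386.

417386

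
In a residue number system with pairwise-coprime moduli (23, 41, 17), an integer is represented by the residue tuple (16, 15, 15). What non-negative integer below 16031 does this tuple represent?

6985

The moduli are pairwise coprime; N = 23·41·17 = 16031.
N/23 = 697; 697 ≡ 7 (mod 23); 7·10 ≡ 1, so inverse 10.
N/41 = 391; 391 ≡ 22 (mod 41); 22·28 ≡ 1, so inverse 28.
N/17 = 943; 943 ≡ 8 (mod 17); 8·15 ≡ 1, so inverse 15.
x ≡ 16·697·10 + 15·391·28 + 15·943·15 = 487915.
487915 mod 16031 = 6985.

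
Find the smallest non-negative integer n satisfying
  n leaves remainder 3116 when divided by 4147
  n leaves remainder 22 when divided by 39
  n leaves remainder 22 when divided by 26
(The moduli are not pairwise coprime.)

gcd(4147, 39) = 13 and 13 | (22 − 3116), so the pair is consistent; merging gives n ≡ 11410 (mod 12441), where 12441 = lcm(4147, 39).
gcd(12441, 26) = 13 and 13 | (22 − 11410), so the pair is consistent; merging gives n ≡ 11410 (mod 24882), where 24882 = lcm(12441, 26).
The solution is unique modulo lcm(4147, 39, 26) = 24882.

11410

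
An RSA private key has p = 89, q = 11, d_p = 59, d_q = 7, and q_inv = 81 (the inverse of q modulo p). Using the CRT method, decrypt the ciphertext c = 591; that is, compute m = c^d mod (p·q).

m₁ = c^(d_p) mod p: c ≡ 57 (mod 89), and 57^59 mod 89 = 22.
m₂ = c^(d_q) mod q: c ≡ 8 (mod 11), and 8^7 mod 11 = 2.
h = q_inv·(m₁ − m₂) mod p = 81·(22 − 2) mod 89 = 18.
m = m₂ + h·q = 2 + 18·11 = 200.

200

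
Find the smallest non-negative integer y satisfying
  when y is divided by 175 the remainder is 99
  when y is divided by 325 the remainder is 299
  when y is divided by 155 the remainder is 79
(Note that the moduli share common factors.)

gcd(175, 325) = 25 and 25 | (299 − 99), so the pair is consistent; merging gives y ≡ 624 (mod 2275), where 2275 = lcm(175, 325).
gcd(2275, 155) = 5 and 5 | (79 − 624), so the pair is consistent; merging gives y ≡ 32474 (mod 70525), where 70525 = lcm(2275, 155).
The solution is unique modulo lcm(175, 325, 155) = 70525.

32474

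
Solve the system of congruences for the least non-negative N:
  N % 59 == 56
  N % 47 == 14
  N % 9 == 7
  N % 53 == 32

12328

The moduli are pairwise coprime; M = 59·47·9·53 = 1322721.
M/59 = 22419; 22419 ≡ 58 (mod 59); 58·58 ≡ 1, so inverse 58.
M/47 = 28143; 28143 ≡ 37 (mod 47); 37·14 ≡ 1, so inverse 14.
M/9 = 146969; 146969 ≡ 8 (mod 9); 8·8 ≡ 1, so inverse 8.
M/53 = 24957; 24957 ≡ 47 (mod 53); 47·44 ≡ 1, so inverse 44.
N ≡ 56·22419·58 + 14·28143·14 + 7·146969·8 + 32·24957·44 = 121702660.
121702660 mod 1322721 = 12328.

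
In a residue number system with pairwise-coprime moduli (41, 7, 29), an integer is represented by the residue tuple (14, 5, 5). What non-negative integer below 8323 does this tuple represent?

The moduli are pairwise coprime; N = 41·7·29 = 8323.
N/41 = 203; 203 ≡ 39 (mod 41); 39·20 ≡ 1, so inverse 20.
N/7 = 1189; 1189 ≡ 6 (mod 7); 6·6 ≡ 1, so inverse 6.
N/29 = 287; 287 ≡ 26 (mod 29); 26·19 ≡ 1, so inverse 19.
x ≡ 14·203·20 + 5·1189·6 + 5·287·19 = 119775.
119775 mod 8323 = 3253.

3253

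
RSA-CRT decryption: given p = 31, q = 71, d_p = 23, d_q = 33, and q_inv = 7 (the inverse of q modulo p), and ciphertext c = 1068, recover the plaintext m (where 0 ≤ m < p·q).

576

m₁ = c^(d_p) mod p: c ≡ 14 (mod 31), and 14^23 mod 31 = 18.
m₂ = c^(d_q) mod q: c ≡ 3 (mod 71), and 3^33 mod 71 = 8.
h = q_inv·(m₁ − m₂) mod p = 7·(18 − 8) mod 31 = 8.
m = m₂ + h·q = 8 + 8·71 = 576.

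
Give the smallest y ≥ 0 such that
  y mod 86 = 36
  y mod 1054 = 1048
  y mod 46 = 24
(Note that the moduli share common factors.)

949648

gcd(86, 1054) = 2 and 2 | (1048 − 36), so the pair is consistent; merging gives y ≡ 43208 (mod 45322), where 45322 = lcm(86, 1054).
gcd(45322, 46) = 2 and 2 | (24 − 43208), so the pair is consistent; merging gives y ≡ 949648 (mod 1042406), where 1042406 = lcm(45322, 46).
The solution is unique modulo lcm(86, 1054, 46) = 1042406.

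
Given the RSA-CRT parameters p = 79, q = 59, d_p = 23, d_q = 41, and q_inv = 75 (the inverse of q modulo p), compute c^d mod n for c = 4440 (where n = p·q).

3744

m₁ = c^(d_p) mod p: c ≡ 16 (mod 79), and 16^23 mod 79 = 31.
m₂ = c^(d_q) mod q: c ≡ 15 (mod 59), and 15^41 mod 59 = 27.
h = q_inv·(m₁ − m₂) mod p = 75·(31 − 27) mod 79 = 63.
m = m₂ + h·q = 27 + 63·59 = 3744.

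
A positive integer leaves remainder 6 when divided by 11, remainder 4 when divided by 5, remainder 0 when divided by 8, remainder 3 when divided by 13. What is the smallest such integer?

From n ≡ 6 (mod 11) write n = 6 + 11t. Substituting into n ≡ 4 (mod 5) gives 11t ≡ 3 (mod 5), and since 1⁻¹ ≡ 1 (mod 5), t ≡ 3. Hence n ≡ 6 + 11·3 = 39 (mod 55).
From n ≡ 39 (mod 55) write n = 39 + 55t. Substituting into n ≡ 0 (mod 8) gives 55t ≡ 1 (mod 8), and since 7⁻¹ ≡ 7 (mod 8), t ≡ 7. Hence n ≡ 39 + 55·7 = 424 (mod 440).
From n ≡ 424 (mod 440) write n = 424 + 440t. Substituting into n ≡ 3 (mod 13) gives 440t ≡ 8 (mod 13), and since 11⁻¹ ≡ 6 (mod 13), t ≡ 9. Hence n ≡ 424 + 440·9 = 4384 (mod 5720).

4384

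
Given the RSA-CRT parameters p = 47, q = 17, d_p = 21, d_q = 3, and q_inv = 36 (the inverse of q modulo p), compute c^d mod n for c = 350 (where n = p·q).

269

m₁ = c^(d_p) mod p: c ≡ 21 (mod 47), and 21^21 mod 47 = 34.
m₂ = c^(d_q) mod q: c ≡ 10 (mod 17), and 10^3 mod 17 = 14.
h = q_inv·(m₁ − m₂) mod p = 36·(34 − 14) mod 47 = 15.
m = m₂ + h·q = 14 + 15·17 = 269.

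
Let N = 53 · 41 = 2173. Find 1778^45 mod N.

Mod 53: 1778 ≡ 29; 29^45 ≡ 25 (mod 53).
Mod 41: 1778 ≡ 15; by Fermat, exponent reduces to 45 mod 40 = 5; 15^5 ≡ 14 (mod 41).
Combine by CRT: x ≡ 25 (mod 53), x ≡ 14 (mod 41) ⇒ x ≡ 1244 (mod 2173).

1244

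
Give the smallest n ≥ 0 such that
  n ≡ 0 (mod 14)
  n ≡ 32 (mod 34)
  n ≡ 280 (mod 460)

gcd(14, 34) = 2 and 2 | (32 − 0), so the pair is consistent; merging gives n ≡ 168 (mod 238), where 238 = lcm(14, 34).
gcd(238, 460) = 2 and 2 | (280 − 168), so the pair is consistent; merging gives n ≡ 3500 (mod 54740), where 54740 = lcm(238, 460).
The solution is unique modulo lcm(14, 34, 460) = 54740.

3500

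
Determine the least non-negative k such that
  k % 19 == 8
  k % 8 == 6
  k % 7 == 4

46

From k ≡ 8 (mod 19) write k = 8 + 19t. Substituting into k ≡ 6 (mod 8) gives 19t ≡ 6 (mod 8), and since 3⁻¹ ≡ 3 (mod 8), t ≡ 2. Hence k ≡ 8 + 19·2 = 46 (mod 152).
From k ≡ 46 (mod 152) write k = 46 + 152t. Substituting into k ≡ 4 (mod 7) gives 152t ≡ 0 (mod 7), and since 5⁻¹ ≡ 3 (mod 7), t ≡ 0. Hence k ≡ 46 + 152·0 = 46 (mod 1064).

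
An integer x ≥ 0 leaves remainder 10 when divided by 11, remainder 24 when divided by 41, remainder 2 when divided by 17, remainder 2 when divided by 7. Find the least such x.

50577

The moduli are pairwise coprime; N = 11·41·17·7 = 53669.
N/11 = 4879; 4879 ≡ 6 (mod 11); 6·2 ≡ 1, so inverse 2.
N/41 = 1309; 1309 ≡ 38 (mod 41); 38·27 ≡ 1, so inverse 27.
N/17 = 3157; 3157 ≡ 12 (mod 17); 12·10 ≡ 1, so inverse 10.
N/7 = 7667; 7667 ≡ 2 (mod 7); 2·4 ≡ 1, so inverse 4.
x ≡ 10·4879·2 + 24·1309·27 + 2·3157·10 + 2·7667·4 = 1070288.
1070288 mod 53669 = 50577.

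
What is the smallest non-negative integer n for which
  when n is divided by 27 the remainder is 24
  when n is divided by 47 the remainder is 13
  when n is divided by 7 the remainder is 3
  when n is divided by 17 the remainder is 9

The moduli are pairwise coprime; M = 27·47·7·17 = 151011.
M/27 = 5593; 5593 ≡ 4 (mod 27); 4·7 ≡ 1, so inverse 7.
M/47 = 3213; 3213 ≡ 17 (mod 47); 17·36 ≡ 1, so inverse 36.
M/7 = 21573; 21573 ≡ 6 (mod 7); 6·6 ≡ 1, so inverse 6.
M/17 = 8883; 8883 ≡ 9 (mod 17); 9·2 ≡ 1, so inverse 2.
n ≡ 24·5593·7 + 13·3213·36 + 3·21573·6 + 9·8883·2 = 2991516.
2991516 mod 151011 = 122307.

122307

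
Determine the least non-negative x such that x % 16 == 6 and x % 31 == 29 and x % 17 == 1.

4710

The moduli are pairwise coprime; N = 16·31·17 = 8432.
N/16 = 527; 527 ≡ 15 (mod 16); 15·15 ≡ 1, so inverse 15.
N/31 = 272; 272 ≡ 24 (mod 31); 24·22 ≡ 1, so inverse 22.
N/17 = 496; 496 ≡ 3 (mod 17); 3·6 ≡ 1, so inverse 6.
x ≡ 6·527·15 + 29·272·22 + 1·496·6 = 223942.
223942 mod 8432 = 4710.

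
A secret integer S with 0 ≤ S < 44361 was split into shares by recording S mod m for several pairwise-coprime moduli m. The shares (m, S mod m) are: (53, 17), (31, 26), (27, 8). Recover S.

From S ≡ 17 (mod 53) write S = 17 + 53t. Substituting into S ≡ 26 (mod 31) gives 53t ≡ 9 (mod 31), and since 22⁻¹ ≡ 24 (mod 31), t ≡ 30. Hence S ≡ 17 + 53·30 = 1607 (mod 1643).
From S ≡ 1607 (mod 1643) write S = 1607 + 1643t. Substituting into S ≡ 8 (mod 27) gives 1643t ≡ 21 (mod 27), and since 23⁻¹ ≡ 20 (mod 27), t ≡ 15. Hence S ≡ 1607 + 1643·15 = 26252 (mod 44361).

26252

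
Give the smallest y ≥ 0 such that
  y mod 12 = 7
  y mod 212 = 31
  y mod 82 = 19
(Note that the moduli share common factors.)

10843

Combine the congruences pairwise.
gcd(12, 212) = 4 and 4 | (31 − 7), so the pair is consistent; merging gives y ≡ 31 (mod 636), where 636 = lcm(12, 212).
gcd(636, 82) = 2 and 2 | (19 − 31), so the pair is consistent; merging gives y ≡ 10843 (mod 26076), where 26076 = lcm(636, 82).
The solution is unique modulo lcm(12, 212, 82) = 26076.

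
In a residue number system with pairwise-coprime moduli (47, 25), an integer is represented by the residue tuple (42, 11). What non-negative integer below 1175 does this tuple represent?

From x ≡ 42 (mod 47) write x = 42 + 47t. Substituting into x ≡ 11 (mod 25) gives 47t ≡ 19 (mod 25), and since 22⁻¹ ≡ 8 (mod 25), t ≡ 2. Hence x ≡ 42 + 47·2 = 136 (mod 1175).

136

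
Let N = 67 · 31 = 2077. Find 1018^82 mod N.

Mod 67: 1018 ≡ 13; by Fermat, exponent reduces to 82 mod 66 = 16; 13^16 ≡ 6 (mod 67).
Mod 31: 1018 ≡ 26; by Fermat, exponent reduces to 82 mod 30 = 22; 26^22 ≡ 5 (mod 31).
Combine by CRT: x ≡ 6 (mod 67), x ≡ 5 (mod 31) ⇒ x ≡ 408 (mod 2077).

408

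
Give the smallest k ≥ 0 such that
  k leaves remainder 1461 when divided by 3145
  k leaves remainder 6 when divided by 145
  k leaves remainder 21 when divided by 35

224756

gcd(3145, 145) = 5 and 5 | (6 − 1461), so the pair is consistent; merging gives k ≡ 42346 (mod 91205), where 91205 = lcm(3145, 145).
gcd(91205, 35) = 5 and 5 | (21 − 42346), so the pair is consistent; merging gives k ≡ 224756 (mod 638435), where 638435 = lcm(91205, 35).
The solution is unique modulo lcm(3145, 145, 35) = 638435.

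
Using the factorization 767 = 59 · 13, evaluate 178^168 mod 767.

Mod 59: 178 ≡ 1; by Fermat, exponent reduces to 168 mod 58 = 52; 1^52 ≡ 1 (mod 59).
Mod 13: 178 ≡ 9; since 12 | 168, by Fermat 9^168 ≡ 1 (mod 13).
Combine by CRT: x ≡ 1 (mod 59), x ≡ 1 (mod 13) ⇒ x ≡ 1 (mod 767).

1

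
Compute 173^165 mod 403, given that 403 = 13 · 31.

311

Mod 13: 173 ≡ 4; by Fermat, exponent reduces to 165 mod 12 = 9; 4^9 ≡ 12 (mod 13).
Mod 31: 173 ≡ 18; by Fermat, exponent reduces to 165 mod 30 = 15; 18^15 ≡ 1 (mod 31).
Combine by CRT: x ≡ 12 (mod 13), x ≡ 1 (mod 31) ⇒ x ≡ 311 (mod 403).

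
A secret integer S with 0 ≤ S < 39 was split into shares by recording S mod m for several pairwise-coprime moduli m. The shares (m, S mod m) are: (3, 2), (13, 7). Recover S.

Combine the congruences pairwise.
From S ≡ 2 (mod 3) write S = 2 + 3t. Substituting into S ≡ 7 (mod 13) gives 3t ≡ 5 (mod 13), and since 3⁻¹ ≡ 9 (mod 13), t ≡ 6. Hence S ≡ 2 + 3·6 = 20 (mod 39).

20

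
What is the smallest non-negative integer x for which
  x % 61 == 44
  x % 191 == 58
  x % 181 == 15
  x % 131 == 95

12766307

The moduli are pairwise coprime; N = 61·191·181·131 = 276256861.
N/61 = 4528801; 4528801 ≡ 39 (mod 61); 39·36 ≡ 1, so inverse 36.
N/191 = 1446371; 1446371 ≡ 119 (mod 191); 119·61 ≡ 1, so inverse 61.
N/181 = 1526281; 1526281 ≡ 89 (mod 181); 89·120 ≡ 1, so inverse 120.
N/131 = 2108831; 2108831 ≡ 124 (mod 131); 124·56 ≡ 1, so inverse 56.
x ≡ 44·4528801·36 + 58·1446371·61 + 15·1526281·120 + 95·2108831·56 = 26257168102.
26257168102 mod 276256861 = 12766307.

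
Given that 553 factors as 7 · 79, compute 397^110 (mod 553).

445

Mod 7: 397 ≡ 5; by Fermat, exponent reduces to 110 mod 6 = 2; 5^2 ≡ 4 (mod 7).
Mod 79: 397 ≡ 2; by Fermat, exponent reduces to 110 mod 78 = 32; 2^32 ≡ 50 (mod 79).
Combine by CRT: x ≡ 4 (mod 7), x ≡ 50 (mod 79) ⇒ x ≡ 445 (mod 553).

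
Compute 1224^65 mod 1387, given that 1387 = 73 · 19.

Mod 73: 1224 ≡ 56; 56^65 ≡ 7 (mod 73).
Mod 19: 1224 ≡ 8; by Fermat, exponent reduces to 65 mod 18 = 11; 8^11 ≡ 12 (mod 19).
Combine by CRT: x ≡ 7 (mod 73), x ≡ 12 (mod 19) ⇒ x ≡ 810 (mod 1387).

810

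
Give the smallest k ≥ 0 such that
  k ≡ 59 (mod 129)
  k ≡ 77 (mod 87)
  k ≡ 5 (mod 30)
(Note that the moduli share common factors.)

13475

Combine the congruences pairwise.
gcd(129, 87) = 3 and 3 | (77 − 59), so the pair is consistent; merging gives k ≡ 2252 (mod 3741), where 3741 = lcm(129, 87).
gcd(3741, 30) = 3 and 3 | (5 − 2252), so the pair is consistent; merging gives k ≡ 13475 (mod 37410), where 37410 = lcm(3741, 30).
The solution is unique modulo lcm(129, 87, 30) = 37410.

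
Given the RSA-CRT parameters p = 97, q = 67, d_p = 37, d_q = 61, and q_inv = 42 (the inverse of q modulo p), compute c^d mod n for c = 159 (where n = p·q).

m₁ = c^(d_p) mod p: c ≡ 62 (mod 97), and 62^37 mod 97 = 62.
m₂ = c^(d_q) mod q: c ≡ 25 (mod 67), and 25^61 mod 67 = 62.
h = q_inv·(m₁ − m₂) mod p = 42·(62 − 62) mod 97 = 0.
m = m₂ + h·q = 62 + 0·67 = 62.

62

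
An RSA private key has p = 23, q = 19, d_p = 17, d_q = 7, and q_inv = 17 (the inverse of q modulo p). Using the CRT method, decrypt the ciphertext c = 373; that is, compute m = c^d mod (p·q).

107

m₁ = c^(d_p) mod p: c ≡ 5 (mod 23), and 5^17 mod 23 = 15.
m₂ = c^(d_q) mod q: c ≡ 12 (mod 19), and 12^7 mod 19 = 12.
h = q_inv·(m₁ − m₂) mod p = 17·(15 − 12) mod 23 = 5.
m = m₂ + h·q = 12 + 5·19 = 107.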